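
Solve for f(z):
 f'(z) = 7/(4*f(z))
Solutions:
 f(z) = -sqrt(C1 + 14*z)/2
 f(z) = sqrt(C1 + 14*z)/2


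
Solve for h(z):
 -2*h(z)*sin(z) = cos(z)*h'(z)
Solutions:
 h(z) = C1*cos(z)^2


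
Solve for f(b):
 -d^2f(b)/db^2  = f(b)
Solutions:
 f(b) = C1*sin(b) + C2*cos(b)


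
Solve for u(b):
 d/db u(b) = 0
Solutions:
 u(b) = C1


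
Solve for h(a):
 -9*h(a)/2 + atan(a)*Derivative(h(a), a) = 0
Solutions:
 h(a) = C1*exp(9*Integral(1/atan(a), a)/2)


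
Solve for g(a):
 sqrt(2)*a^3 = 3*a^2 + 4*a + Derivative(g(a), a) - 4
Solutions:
 g(a) = C1 + sqrt(2)*a^4/4 - a^3 - 2*a^2 + 4*a


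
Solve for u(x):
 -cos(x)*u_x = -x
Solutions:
 u(x) = C1 + Integral(x/cos(x), x)


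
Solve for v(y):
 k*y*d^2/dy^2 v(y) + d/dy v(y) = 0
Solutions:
 v(y) = C1 + y^(((re(k) - 1)*re(k) + im(k)^2)/(re(k)^2 + im(k)^2))*(C2*sin(log(y)*Abs(im(k))/(re(k)^2 + im(k)^2)) + C3*cos(log(y)*im(k)/(re(k)^2 + im(k)^2)))


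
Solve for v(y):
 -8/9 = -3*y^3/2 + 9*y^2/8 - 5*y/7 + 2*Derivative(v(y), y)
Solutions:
 v(y) = C1 + 3*y^4/16 - 3*y^3/16 + 5*y^2/28 - 4*y/9


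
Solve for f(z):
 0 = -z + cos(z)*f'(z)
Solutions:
 f(z) = C1 + Integral(z/cos(z), z)


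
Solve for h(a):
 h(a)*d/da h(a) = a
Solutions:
 h(a) = -sqrt(C1 + a^2)
 h(a) = sqrt(C1 + a^2)


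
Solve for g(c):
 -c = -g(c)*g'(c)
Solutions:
 g(c) = -sqrt(C1 + c^2)
 g(c) = sqrt(C1 + c^2)


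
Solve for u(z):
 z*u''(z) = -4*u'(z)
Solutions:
 u(z) = C1 + C2/z^3


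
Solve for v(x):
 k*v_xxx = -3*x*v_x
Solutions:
 v(x) = C1 + Integral(C2*airyai(3^(1/3)*x*(-1/k)^(1/3)) + C3*airybi(3^(1/3)*x*(-1/k)^(1/3)), x)


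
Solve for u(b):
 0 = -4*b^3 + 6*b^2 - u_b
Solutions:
 u(b) = C1 - b^4 + 2*b^3


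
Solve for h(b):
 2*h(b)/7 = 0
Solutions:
 h(b) = 0


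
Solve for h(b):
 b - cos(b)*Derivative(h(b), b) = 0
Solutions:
 h(b) = C1 + Integral(b/cos(b), b)


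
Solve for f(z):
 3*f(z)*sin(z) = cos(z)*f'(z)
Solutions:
 f(z) = C1/cos(z)^3


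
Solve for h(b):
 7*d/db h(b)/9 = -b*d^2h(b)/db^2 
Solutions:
 h(b) = C1 + C2*b^(2/9)


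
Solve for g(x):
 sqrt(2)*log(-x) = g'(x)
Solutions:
 g(x) = C1 + sqrt(2)*x*log(-x) - sqrt(2)*x


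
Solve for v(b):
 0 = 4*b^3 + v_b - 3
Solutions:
 v(b) = C1 - b^4 + 3*b


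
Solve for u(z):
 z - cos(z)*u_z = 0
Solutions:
 u(z) = C1 + Integral(z/cos(z), z)


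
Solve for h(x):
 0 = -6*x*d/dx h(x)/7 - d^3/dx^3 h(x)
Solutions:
 h(x) = C1 + Integral(C2*airyai(-6^(1/3)*7^(2/3)*x/7) + C3*airybi(-6^(1/3)*7^(2/3)*x/7), x)


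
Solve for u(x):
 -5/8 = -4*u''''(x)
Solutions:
 u(x) = C1 + C2*x + C3*x^2 + C4*x^3 + 5*x^4/768


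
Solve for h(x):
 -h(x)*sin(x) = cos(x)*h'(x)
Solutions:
 h(x) = C1*cos(x)


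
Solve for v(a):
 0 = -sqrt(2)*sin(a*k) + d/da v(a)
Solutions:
 v(a) = C1 - sqrt(2)*cos(a*k)/k


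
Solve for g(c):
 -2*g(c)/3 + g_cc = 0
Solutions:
 g(c) = C1*exp(-sqrt(6)*c/3) + C2*exp(sqrt(6)*c/3)


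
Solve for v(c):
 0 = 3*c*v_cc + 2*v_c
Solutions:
 v(c) = C1 + C2*c^(1/3)


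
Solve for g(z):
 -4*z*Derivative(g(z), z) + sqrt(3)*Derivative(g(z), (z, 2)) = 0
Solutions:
 g(z) = C1 + C2*erfi(sqrt(2)*3^(3/4)*z/3)


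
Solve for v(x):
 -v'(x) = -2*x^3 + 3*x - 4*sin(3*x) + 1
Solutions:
 v(x) = C1 + x^4/2 - 3*x^2/2 - x - 4*cos(3*x)/3


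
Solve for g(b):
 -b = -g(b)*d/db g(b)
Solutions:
 g(b) = -sqrt(C1 + b^2)
 g(b) = sqrt(C1 + b^2)


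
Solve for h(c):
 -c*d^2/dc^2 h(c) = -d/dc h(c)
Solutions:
 h(c) = C1 + C2*c^2


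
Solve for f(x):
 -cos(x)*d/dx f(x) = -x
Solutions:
 f(x) = C1 + Integral(x/cos(x), x)


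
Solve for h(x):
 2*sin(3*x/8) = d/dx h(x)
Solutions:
 h(x) = C1 - 16*cos(3*x/8)/3


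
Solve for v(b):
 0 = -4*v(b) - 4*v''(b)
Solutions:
 v(b) = C1*sin(b) + C2*cos(b)


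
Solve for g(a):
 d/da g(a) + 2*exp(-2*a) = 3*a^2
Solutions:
 g(a) = C1 + a^3 + exp(-2*a)


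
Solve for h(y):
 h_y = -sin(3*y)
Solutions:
 h(y) = C1 + cos(3*y)/3


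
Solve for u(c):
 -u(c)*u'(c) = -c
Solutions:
 u(c) = -sqrt(C1 + c^2)
 u(c) = sqrt(C1 + c^2)


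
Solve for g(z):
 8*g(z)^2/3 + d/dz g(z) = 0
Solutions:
 g(z) = 3/(C1 + 8*z)


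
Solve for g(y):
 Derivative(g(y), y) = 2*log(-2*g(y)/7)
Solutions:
 -Integral(1/(log(-_y) - log(7) + log(2)), (_y, g(y)))/2 = C1 - y


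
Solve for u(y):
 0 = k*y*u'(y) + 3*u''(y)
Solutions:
 u(y) = Piecewise((-sqrt(6)*sqrt(pi)*C1*erf(sqrt(6)*sqrt(k)*y/6)/(2*sqrt(k)) - C2, (k > 0) | (k < 0)), (-C1*y - C2, True))


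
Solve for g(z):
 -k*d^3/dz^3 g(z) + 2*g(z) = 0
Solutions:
 g(z) = C1*exp(2^(1/3)*z*(1/k)^(1/3)) + C2*exp(2^(1/3)*z*(-1 + sqrt(3)*I)*(1/k)^(1/3)/2) + C3*exp(-2^(1/3)*z*(1 + sqrt(3)*I)*(1/k)^(1/3)/2)


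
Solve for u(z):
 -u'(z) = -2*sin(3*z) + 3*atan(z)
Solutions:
 u(z) = C1 - 3*z*atan(z) + 3*log(z^2 + 1)/2 - 2*cos(3*z)/3


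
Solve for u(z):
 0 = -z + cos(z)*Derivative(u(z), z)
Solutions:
 u(z) = C1 + Integral(z/cos(z), z)


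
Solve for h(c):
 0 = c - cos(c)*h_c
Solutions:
 h(c) = C1 + Integral(c/cos(c), c)


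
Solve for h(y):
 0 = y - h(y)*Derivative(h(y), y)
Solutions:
 h(y) = -sqrt(C1 + y^2)
 h(y) = sqrt(C1 + y^2)


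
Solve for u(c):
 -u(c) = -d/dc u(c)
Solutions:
 u(c) = C1*exp(c)


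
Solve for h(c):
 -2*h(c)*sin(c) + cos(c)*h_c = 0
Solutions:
 h(c) = C1/cos(c)^2


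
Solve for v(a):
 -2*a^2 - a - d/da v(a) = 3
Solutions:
 v(a) = C1 - 2*a^3/3 - a^2/2 - 3*a


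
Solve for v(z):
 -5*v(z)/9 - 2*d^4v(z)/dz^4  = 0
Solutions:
 v(z) = (C1*sin(10^(1/4)*sqrt(3)*z/6) + C2*cos(10^(1/4)*sqrt(3)*z/6))*exp(-10^(1/4)*sqrt(3)*z/6) + (C3*sin(10^(1/4)*sqrt(3)*z/6) + C4*cos(10^(1/4)*sqrt(3)*z/6))*exp(10^(1/4)*sqrt(3)*z/6)


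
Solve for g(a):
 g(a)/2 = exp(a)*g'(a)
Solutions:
 g(a) = C1*exp(-exp(-a)/2)


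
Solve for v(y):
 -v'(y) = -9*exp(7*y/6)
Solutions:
 v(y) = C1 + 54*exp(7*y/6)/7


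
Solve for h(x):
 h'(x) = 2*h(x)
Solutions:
 h(x) = C1*exp(2*x)


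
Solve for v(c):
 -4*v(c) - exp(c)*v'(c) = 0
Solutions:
 v(c) = C1*exp(4*exp(-c))


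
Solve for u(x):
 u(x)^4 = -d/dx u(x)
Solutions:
 u(x) = (-3^(2/3) - 3*3^(1/6)*I)*(1/(C1 + x))^(1/3)/6
 u(x) = (-3^(2/3) + 3*3^(1/6)*I)*(1/(C1 + x))^(1/3)/6
 u(x) = (1/(C1 + 3*x))^(1/3)


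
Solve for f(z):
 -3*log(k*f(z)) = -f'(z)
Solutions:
 li(k*f(z))/k = C1 + 3*z


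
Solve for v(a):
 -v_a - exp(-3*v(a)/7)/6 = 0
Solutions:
 v(a) = 7*log(C1 - a/14)/3
 v(a) = 7*log(14^(2/3)*(-1 - sqrt(3)*I)*(C1 - a)^(1/3)/28)
 v(a) = 7*log(14^(2/3)*(-1 + sqrt(3)*I)*(C1 - a)^(1/3)/28)


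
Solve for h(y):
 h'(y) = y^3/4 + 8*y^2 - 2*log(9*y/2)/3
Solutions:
 h(y) = C1 + y^4/16 + 8*y^3/3 - 2*y*log(y)/3 - 2*y*log(3) + 2*y/3 + 2*y*log(6)/3


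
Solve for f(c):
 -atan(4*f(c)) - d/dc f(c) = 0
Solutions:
 Integral(1/atan(4*_y), (_y, f(c))) = C1 - c


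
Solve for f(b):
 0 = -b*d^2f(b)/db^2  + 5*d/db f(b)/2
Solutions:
 f(b) = C1 + C2*b^(7/2)


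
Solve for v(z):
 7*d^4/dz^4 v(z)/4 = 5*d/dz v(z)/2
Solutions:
 v(z) = C1 + C4*exp(10^(1/3)*7^(2/3)*z/7) + (C2*sin(10^(1/3)*sqrt(3)*7^(2/3)*z/14) + C3*cos(10^(1/3)*sqrt(3)*7^(2/3)*z/14))*exp(-10^(1/3)*7^(2/3)*z/14)


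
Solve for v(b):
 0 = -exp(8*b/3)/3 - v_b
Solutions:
 v(b) = C1 - exp(8*b/3)/8


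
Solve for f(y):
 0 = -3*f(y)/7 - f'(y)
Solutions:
 f(y) = C1*exp(-3*y/7)


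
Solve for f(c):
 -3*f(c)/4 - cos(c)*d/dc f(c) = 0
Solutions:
 f(c) = C1*(sin(c) - 1)^(3/8)/(sin(c) + 1)^(3/8)


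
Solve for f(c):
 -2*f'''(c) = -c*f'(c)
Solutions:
 f(c) = C1 + Integral(C2*airyai(2^(2/3)*c/2) + C3*airybi(2^(2/3)*c/2), c)


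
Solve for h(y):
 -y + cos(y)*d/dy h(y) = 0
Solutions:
 h(y) = C1 + Integral(y/cos(y), y)


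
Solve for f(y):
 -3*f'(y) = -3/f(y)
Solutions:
 f(y) = -sqrt(C1 + 2*y)
 f(y) = sqrt(C1 + 2*y)


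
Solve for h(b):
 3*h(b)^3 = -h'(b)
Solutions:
 h(b) = -sqrt(2)*sqrt(-1/(C1 - 3*b))/2
 h(b) = sqrt(2)*sqrt(-1/(C1 - 3*b))/2


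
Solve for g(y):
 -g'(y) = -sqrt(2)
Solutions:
 g(y) = C1 + sqrt(2)*y


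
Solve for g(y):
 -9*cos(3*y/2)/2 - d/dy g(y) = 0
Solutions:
 g(y) = C1 - 3*sin(3*y/2)


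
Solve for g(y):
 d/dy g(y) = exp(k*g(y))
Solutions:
 g(y) = Piecewise((log(-1/(C1*k + k*y))/k, Ne(k, 0)), (nan, True))
 g(y) = Piecewise((C1 + y, Eq(k, 0)), (nan, True))


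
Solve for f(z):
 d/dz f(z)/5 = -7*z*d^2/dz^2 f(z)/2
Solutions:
 f(z) = C1 + C2*z^(33/35)


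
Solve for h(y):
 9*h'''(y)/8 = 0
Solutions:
 h(y) = C1 + C2*y + C3*y^2


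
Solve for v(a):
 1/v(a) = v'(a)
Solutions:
 v(a) = -sqrt(C1 + 2*a)
 v(a) = sqrt(C1 + 2*a)


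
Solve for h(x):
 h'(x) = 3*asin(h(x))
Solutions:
 Integral(1/asin(_y), (_y, h(x))) = C1 + 3*x


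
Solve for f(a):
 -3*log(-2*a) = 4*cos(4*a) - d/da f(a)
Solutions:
 f(a) = C1 + 3*a*log(-a) - 3*a + 3*a*log(2) + sin(4*a)


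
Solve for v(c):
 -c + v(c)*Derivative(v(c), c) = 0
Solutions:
 v(c) = -sqrt(C1 + c^2)
 v(c) = sqrt(C1 + c^2)


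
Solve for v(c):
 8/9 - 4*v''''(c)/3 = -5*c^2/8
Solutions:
 v(c) = C1 + C2*c + C3*c^2 + C4*c^3 + c^6/768 + c^4/36


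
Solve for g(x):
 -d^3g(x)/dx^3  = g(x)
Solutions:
 g(x) = C3*exp(-x) + (C1*sin(sqrt(3)*x/2) + C2*cos(sqrt(3)*x/2))*exp(x/2)


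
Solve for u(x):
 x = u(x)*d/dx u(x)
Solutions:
 u(x) = -sqrt(C1 + x^2)
 u(x) = sqrt(C1 + x^2)


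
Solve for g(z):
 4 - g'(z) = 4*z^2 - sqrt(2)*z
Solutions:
 g(z) = C1 - 4*z^3/3 + sqrt(2)*z^2/2 + 4*z


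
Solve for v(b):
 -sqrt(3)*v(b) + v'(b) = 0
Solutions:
 v(b) = C1*exp(sqrt(3)*b)


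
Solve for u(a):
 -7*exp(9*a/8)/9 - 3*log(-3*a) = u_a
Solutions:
 u(a) = C1 - 3*a*log(-a) + 3*a*(1 - log(3)) - 56*exp(9*a/8)/81


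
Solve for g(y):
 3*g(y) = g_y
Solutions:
 g(y) = C1*exp(3*y)


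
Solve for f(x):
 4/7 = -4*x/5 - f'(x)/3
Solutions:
 f(x) = C1 - 6*x^2/5 - 12*x/7


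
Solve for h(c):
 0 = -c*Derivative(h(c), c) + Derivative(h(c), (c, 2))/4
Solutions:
 h(c) = C1 + C2*erfi(sqrt(2)*c)


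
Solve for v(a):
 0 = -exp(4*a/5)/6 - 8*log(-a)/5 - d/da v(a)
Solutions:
 v(a) = C1 - 8*a*log(-a)/5 + 8*a/5 - 5*exp(4*a/5)/24


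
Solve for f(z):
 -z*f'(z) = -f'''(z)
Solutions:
 f(z) = C1 + Integral(C2*airyai(z) + C3*airybi(z), z)


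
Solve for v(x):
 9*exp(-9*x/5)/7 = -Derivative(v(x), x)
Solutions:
 v(x) = C1 + 5*exp(-9*x/5)/7


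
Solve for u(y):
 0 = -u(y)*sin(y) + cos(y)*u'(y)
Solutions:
 u(y) = C1/cos(y)


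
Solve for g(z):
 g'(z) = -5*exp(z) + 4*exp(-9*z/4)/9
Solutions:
 g(z) = C1 - 5*exp(z) - 16*exp(-9*z/4)/81


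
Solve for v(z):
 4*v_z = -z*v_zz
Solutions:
 v(z) = C1 + C2/z^3


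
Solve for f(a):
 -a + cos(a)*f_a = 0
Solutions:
 f(a) = C1 + Integral(a/cos(a), a)


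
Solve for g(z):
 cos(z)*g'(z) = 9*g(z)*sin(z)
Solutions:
 g(z) = C1/cos(z)^9


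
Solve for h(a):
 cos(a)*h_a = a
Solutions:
 h(a) = C1 + Integral(a/cos(a), a)


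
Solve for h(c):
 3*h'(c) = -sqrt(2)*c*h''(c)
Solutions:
 h(c) = C1 + C2*c^(1 - 3*sqrt(2)/2)


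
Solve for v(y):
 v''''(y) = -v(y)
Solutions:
 v(y) = (C1*sin(sqrt(2)*y/2) + C2*cos(sqrt(2)*y/2))*exp(-sqrt(2)*y/2) + (C3*sin(sqrt(2)*y/2) + C4*cos(sqrt(2)*y/2))*exp(sqrt(2)*y/2)


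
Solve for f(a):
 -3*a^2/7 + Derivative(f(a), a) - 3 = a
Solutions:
 f(a) = C1 + a^3/7 + a^2/2 + 3*a


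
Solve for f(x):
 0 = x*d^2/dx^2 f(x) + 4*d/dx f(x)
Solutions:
 f(x) = C1 + C2/x^3


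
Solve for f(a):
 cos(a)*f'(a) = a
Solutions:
 f(a) = C1 + Integral(a/cos(a), a)


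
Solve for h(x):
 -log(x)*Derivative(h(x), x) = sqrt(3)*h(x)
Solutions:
 h(x) = C1*exp(-sqrt(3)*li(x))


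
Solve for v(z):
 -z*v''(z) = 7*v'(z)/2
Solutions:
 v(z) = C1 + C2/z^(5/2)


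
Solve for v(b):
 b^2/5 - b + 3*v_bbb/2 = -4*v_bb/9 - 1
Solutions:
 v(b) = C1 + C2*b + C3*exp(-8*b/27) - 3*b^4/80 + 141*b^3/160 - 12861*b^2/1280


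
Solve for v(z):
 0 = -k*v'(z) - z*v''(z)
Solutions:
 v(z) = C1 + z^(1 - re(k))*(C2*sin(log(z)*Abs(im(k))) + C3*cos(log(z)*im(k)))


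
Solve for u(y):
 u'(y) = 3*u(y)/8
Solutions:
 u(y) = C1*exp(3*y/8)


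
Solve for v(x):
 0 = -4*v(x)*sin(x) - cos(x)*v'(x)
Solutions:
 v(x) = C1*cos(x)^4


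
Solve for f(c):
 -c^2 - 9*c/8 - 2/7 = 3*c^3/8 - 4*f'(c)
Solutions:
 f(c) = C1 + 3*c^4/128 + c^3/12 + 9*c^2/64 + c/14


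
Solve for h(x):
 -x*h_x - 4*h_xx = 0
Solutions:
 h(x) = C1 + C2*erf(sqrt(2)*x/4)


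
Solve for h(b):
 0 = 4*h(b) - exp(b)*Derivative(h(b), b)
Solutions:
 h(b) = C1*exp(-4*exp(-b))


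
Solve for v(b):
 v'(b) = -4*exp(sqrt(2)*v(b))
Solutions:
 v(b) = sqrt(2)*(2*log(1/(C1 + 4*b)) - log(2))/4


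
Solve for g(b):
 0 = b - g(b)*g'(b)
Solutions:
 g(b) = -sqrt(C1 + b^2)
 g(b) = sqrt(C1 + b^2)


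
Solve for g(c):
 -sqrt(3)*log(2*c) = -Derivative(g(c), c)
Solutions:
 g(c) = C1 + sqrt(3)*c*log(c) - sqrt(3)*c + sqrt(3)*c*log(2)


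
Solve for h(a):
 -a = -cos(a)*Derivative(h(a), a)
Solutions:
 h(a) = C1 + Integral(a/cos(a), a)


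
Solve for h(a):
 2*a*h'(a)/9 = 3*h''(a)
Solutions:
 h(a) = C1 + C2*erfi(sqrt(3)*a/9)


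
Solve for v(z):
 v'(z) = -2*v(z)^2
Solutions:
 v(z) = 1/(C1 + 2*z)


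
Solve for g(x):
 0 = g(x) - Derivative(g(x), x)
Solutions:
 g(x) = C1*exp(x)


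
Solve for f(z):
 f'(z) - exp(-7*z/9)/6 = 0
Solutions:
 f(z) = C1 - 3*exp(-7*z/9)/14


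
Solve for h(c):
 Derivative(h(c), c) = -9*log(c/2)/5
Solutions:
 h(c) = C1 - 9*c*log(c)/5 + 9*c*log(2)/5 + 9*c/5


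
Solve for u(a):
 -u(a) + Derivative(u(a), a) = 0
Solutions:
 u(a) = C1*exp(a)


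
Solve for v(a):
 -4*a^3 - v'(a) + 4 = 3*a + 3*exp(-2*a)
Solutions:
 v(a) = C1 - a^4 - 3*a^2/2 + 4*a + 3*exp(-2*a)/2


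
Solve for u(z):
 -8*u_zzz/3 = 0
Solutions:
 u(z) = C1 + C2*z + C3*z^2


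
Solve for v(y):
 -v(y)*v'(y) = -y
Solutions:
 v(y) = -sqrt(C1 + y^2)
 v(y) = sqrt(C1 + y^2)


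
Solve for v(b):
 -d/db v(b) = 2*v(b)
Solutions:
 v(b) = C1*exp(-2*b)


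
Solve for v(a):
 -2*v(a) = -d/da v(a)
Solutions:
 v(a) = C1*exp(2*a)


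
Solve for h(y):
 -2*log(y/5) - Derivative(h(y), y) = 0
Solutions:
 h(y) = C1 - 2*y*log(y) + 2*y + y*log(25)


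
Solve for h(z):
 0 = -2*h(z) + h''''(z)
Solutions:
 h(z) = C1*exp(-2^(1/4)*z) + C2*exp(2^(1/4)*z) + C3*sin(2^(1/4)*z) + C4*cos(2^(1/4)*z)


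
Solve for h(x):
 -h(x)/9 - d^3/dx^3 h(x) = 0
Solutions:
 h(x) = C3*exp(-3^(1/3)*x/3) + (C1*sin(3^(5/6)*x/6) + C2*cos(3^(5/6)*x/6))*exp(3^(1/3)*x/6)


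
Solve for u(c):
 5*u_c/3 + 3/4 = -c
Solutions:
 u(c) = C1 - 3*c^2/10 - 9*c/20


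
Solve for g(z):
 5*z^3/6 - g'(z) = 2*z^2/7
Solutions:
 g(z) = C1 + 5*z^4/24 - 2*z^3/21


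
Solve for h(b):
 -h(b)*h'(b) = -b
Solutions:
 h(b) = -sqrt(C1 + b^2)
 h(b) = sqrt(C1 + b^2)


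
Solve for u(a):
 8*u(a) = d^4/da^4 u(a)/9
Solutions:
 u(a) = C1*exp(-2^(3/4)*sqrt(3)*a) + C2*exp(2^(3/4)*sqrt(3)*a) + C3*sin(2^(3/4)*sqrt(3)*a) + C4*cos(2^(3/4)*sqrt(3)*a)


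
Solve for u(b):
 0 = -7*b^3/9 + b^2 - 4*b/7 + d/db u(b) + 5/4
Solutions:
 u(b) = C1 + 7*b^4/36 - b^3/3 + 2*b^2/7 - 5*b/4


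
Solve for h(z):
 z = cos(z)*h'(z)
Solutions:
 h(z) = C1 + Integral(z/cos(z), z)


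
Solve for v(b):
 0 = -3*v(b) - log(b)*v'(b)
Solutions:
 v(b) = C1*exp(-3*li(b))


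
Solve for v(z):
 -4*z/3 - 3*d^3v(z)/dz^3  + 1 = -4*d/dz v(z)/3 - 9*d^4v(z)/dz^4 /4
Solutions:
 v(z) = C1 + C2*exp(z*(4/(3*sqrt(33) + 19)^(1/3) + (3*sqrt(33) + 19)^(1/3) + 4)/9)*sin(sqrt(3)*z*(-(3*sqrt(33) + 19)^(1/3) + 4/(3*sqrt(33) + 19)^(1/3))/9) + C3*exp(z*(4/(3*sqrt(33) + 19)^(1/3) + (3*sqrt(33) + 19)^(1/3) + 4)/9)*cos(sqrt(3)*z*(-(3*sqrt(33) + 19)^(1/3) + 4/(3*sqrt(33) + 19)^(1/3))/9) + C4*exp(2*z*(-(3*sqrt(33) + 19)^(1/3) - 4/(3*sqrt(33) + 19)^(1/3) + 2)/9) + z^2/2 - 3*z/4


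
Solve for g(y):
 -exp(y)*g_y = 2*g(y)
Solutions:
 g(y) = C1*exp(2*exp(-y))


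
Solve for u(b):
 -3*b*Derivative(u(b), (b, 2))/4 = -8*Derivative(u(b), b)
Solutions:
 u(b) = C1 + C2*b^(35/3)


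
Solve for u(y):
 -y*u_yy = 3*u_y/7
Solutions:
 u(y) = C1 + C2*y^(4/7)


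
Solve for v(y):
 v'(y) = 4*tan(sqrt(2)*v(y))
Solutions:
 v(y) = sqrt(2)*(pi - asin(C1*exp(4*sqrt(2)*y)))/2
 v(y) = sqrt(2)*asin(C1*exp(4*sqrt(2)*y))/2


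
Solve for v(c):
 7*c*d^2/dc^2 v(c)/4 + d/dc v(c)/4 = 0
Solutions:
 v(c) = C1 + C2*c^(6/7)


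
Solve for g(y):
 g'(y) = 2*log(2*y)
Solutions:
 g(y) = C1 + 2*y*log(y) - 2*y + y*log(4)


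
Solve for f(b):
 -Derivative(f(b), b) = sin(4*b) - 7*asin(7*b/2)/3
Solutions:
 f(b) = C1 + 7*b*asin(7*b/2)/3 + sqrt(4 - 49*b^2)/3 + cos(4*b)/4


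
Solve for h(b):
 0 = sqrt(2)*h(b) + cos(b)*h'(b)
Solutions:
 h(b) = C1*(sin(b) - 1)^(sqrt(2)/2)/(sin(b) + 1)^(sqrt(2)/2)


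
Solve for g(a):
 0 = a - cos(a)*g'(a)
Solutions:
 g(a) = C1 + Integral(a/cos(a), a)


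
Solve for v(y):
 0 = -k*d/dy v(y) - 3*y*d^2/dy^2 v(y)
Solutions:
 v(y) = C1 + y^(1 - re(k)/3)*(C2*sin(log(y)*Abs(im(k))/3) + C3*cos(log(y)*im(k)/3))


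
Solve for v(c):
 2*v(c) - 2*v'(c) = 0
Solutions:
 v(c) = C1*exp(c)


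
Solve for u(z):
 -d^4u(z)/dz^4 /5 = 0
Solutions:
 u(z) = C1 + C2*z + C3*z^2 + C4*z^3


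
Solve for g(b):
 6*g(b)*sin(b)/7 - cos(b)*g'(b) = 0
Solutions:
 g(b) = C1/cos(b)^(6/7)


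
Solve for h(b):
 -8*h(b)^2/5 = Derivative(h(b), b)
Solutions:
 h(b) = 5/(C1 + 8*b)


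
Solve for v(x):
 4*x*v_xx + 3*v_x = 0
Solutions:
 v(x) = C1 + C2*x^(1/4)


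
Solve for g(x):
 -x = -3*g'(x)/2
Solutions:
 g(x) = C1 + x^2/3


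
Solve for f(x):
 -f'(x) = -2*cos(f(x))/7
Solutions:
 -2*x/7 - log(sin(f(x)) - 1)/2 + log(sin(f(x)) + 1)/2 = C1


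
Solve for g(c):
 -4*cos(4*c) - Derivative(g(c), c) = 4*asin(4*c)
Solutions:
 g(c) = C1 - 4*c*asin(4*c) - sqrt(1 - 16*c^2) - sin(4*c)


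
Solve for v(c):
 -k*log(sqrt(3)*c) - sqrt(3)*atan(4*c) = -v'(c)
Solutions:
 v(c) = C1 + c*k*(log(c) - 1) + c*k*log(3)/2 + sqrt(3)*(c*atan(4*c) - log(16*c^2 + 1)/8)


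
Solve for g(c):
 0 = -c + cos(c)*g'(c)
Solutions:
 g(c) = C1 + Integral(c/cos(c), c)


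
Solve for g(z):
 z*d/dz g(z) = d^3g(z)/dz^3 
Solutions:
 g(z) = C1 + Integral(C2*airyai(z) + C3*airybi(z), z)


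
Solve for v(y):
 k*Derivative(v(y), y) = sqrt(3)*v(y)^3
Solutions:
 v(y) = -sqrt(2)*sqrt(-k/(C1*k + sqrt(3)*y))/2
 v(y) = sqrt(2)*sqrt(-k/(C1*k + sqrt(3)*y))/2


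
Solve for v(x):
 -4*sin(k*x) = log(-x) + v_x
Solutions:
 v(x) = C1 - x*log(-x) + x - 4*Piecewise((-cos(k*x)/k, Ne(k, 0)), (0, True))


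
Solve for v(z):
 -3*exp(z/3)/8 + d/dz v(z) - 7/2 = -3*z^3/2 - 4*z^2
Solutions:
 v(z) = C1 - 3*z^4/8 - 4*z^3/3 + 7*z/2 + 9*exp(z/3)/8


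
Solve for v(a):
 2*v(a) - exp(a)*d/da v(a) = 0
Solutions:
 v(a) = C1*exp(-2*exp(-a))


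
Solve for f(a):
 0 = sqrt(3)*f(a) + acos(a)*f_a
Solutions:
 f(a) = C1*exp(-sqrt(3)*Integral(1/acos(a), a))


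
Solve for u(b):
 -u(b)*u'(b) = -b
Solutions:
 u(b) = -sqrt(C1 + b^2)
 u(b) = sqrt(C1 + b^2)


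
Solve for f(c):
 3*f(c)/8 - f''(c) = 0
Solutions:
 f(c) = C1*exp(-sqrt(6)*c/4) + C2*exp(sqrt(6)*c/4)


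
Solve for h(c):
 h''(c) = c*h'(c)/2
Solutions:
 h(c) = C1 + C2*erfi(c/2)


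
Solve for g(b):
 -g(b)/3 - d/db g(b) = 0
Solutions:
 g(b) = C1*exp(-b/3)


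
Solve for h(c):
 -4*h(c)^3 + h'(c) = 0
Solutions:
 h(c) = -sqrt(2)*sqrt(-1/(C1 + 4*c))/2
 h(c) = sqrt(2)*sqrt(-1/(C1 + 4*c))/2


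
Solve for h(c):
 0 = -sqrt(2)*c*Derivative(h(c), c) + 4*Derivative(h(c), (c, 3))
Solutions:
 h(c) = C1 + Integral(C2*airyai(sqrt(2)*c/2) + C3*airybi(sqrt(2)*c/2), c)


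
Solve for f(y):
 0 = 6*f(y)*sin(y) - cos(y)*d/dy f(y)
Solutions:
 f(y) = C1/cos(y)^6


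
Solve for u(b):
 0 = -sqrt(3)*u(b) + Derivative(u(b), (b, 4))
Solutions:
 u(b) = C1*exp(-3^(1/8)*b) + C2*exp(3^(1/8)*b) + C3*sin(3^(1/8)*b) + C4*cos(3^(1/8)*b)


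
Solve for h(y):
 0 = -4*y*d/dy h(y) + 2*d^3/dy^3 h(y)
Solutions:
 h(y) = C1 + Integral(C2*airyai(2^(1/3)*y) + C3*airybi(2^(1/3)*y), y)


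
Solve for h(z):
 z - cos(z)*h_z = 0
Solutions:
 h(z) = C1 + Integral(z/cos(z), z)


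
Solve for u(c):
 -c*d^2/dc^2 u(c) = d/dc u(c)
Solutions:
 u(c) = C1 + C2*log(c)


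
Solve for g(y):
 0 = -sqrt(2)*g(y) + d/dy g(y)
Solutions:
 g(y) = C1*exp(sqrt(2)*y)


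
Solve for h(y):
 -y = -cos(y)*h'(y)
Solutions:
 h(y) = C1 + Integral(y/cos(y), y)


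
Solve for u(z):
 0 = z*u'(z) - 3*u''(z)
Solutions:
 u(z) = C1 + C2*erfi(sqrt(6)*z/6)


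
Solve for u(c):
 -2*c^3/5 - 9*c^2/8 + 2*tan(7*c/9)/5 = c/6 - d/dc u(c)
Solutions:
 u(c) = C1 + c^4/10 + 3*c^3/8 + c^2/12 + 18*log(cos(7*c/9))/35


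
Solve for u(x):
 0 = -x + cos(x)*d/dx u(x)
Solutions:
 u(x) = C1 + Integral(x/cos(x), x)


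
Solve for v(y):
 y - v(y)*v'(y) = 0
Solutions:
 v(y) = -sqrt(C1 + y^2)
 v(y) = sqrt(C1 + y^2)


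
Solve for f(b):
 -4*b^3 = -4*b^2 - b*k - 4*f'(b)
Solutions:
 f(b) = C1 + b^4/4 - b^3/3 - b^2*k/8


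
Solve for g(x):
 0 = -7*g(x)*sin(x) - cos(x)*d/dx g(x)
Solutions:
 g(x) = C1*cos(x)^7


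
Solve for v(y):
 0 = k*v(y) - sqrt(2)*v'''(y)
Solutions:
 v(y) = C1*exp(2^(5/6)*k^(1/3)*y/2) + C2*exp(2^(5/6)*k^(1/3)*y*(-1 + sqrt(3)*I)/4) + C3*exp(-2^(5/6)*k^(1/3)*y*(1 + sqrt(3)*I)/4)


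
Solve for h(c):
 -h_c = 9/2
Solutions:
 h(c) = C1 - 9*c/2


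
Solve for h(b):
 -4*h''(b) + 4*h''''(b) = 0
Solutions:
 h(b) = C1 + C2*b + C3*exp(-b) + C4*exp(b)


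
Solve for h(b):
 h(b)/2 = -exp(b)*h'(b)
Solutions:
 h(b) = C1*exp(exp(-b)/2)


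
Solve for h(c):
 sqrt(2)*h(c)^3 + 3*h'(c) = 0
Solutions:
 h(c) = -sqrt(6)*sqrt(-1/(C1 - sqrt(2)*c))/2
 h(c) = sqrt(6)*sqrt(-1/(C1 - sqrt(2)*c))/2


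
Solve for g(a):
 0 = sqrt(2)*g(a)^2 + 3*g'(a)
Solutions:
 g(a) = 3/(C1 + sqrt(2)*a)


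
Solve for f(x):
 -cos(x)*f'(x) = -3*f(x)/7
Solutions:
 f(x) = C1*(sin(x) + 1)^(3/14)/(sin(x) - 1)^(3/14)


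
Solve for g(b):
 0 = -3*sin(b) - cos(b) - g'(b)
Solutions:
 g(b) = C1 - sin(b) + 3*cos(b)


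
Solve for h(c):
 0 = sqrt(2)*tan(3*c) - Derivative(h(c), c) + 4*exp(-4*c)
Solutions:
 h(c) = C1 + sqrt(2)*log(tan(3*c)^2 + 1)/6 - exp(-4*c)


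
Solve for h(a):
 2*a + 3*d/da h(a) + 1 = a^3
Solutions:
 h(a) = C1 + a^4/12 - a^2/3 - a/3


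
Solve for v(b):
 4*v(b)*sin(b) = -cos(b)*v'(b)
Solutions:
 v(b) = C1*cos(b)^4


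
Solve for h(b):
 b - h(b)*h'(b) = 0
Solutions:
 h(b) = -sqrt(C1 + b^2)
 h(b) = sqrt(C1 + b^2)


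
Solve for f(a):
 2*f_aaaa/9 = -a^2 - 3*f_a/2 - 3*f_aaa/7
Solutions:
 f(a) = C1 + C2*exp(3*a*(-6 + 9/(7*sqrt(2779) + 370)^(1/3) + (7*sqrt(2779) + 370)^(1/3))/28)*sin(3*sqrt(3)*a*(-(7*sqrt(2779) + 370)^(1/3) + 9/(7*sqrt(2779) + 370)^(1/3))/28) + C3*exp(3*a*(-6 + 9/(7*sqrt(2779) + 370)^(1/3) + (7*sqrt(2779) + 370)^(1/3))/28)*cos(3*sqrt(3)*a*(-(7*sqrt(2779) + 370)^(1/3) + 9/(7*sqrt(2779) + 370)^(1/3))/28) + C4*exp(-3*a*(9/(7*sqrt(2779) + 370)^(1/3) + 3 + (7*sqrt(2779) + 370)^(1/3))/14) - 2*a^3/9 + 8*a/21


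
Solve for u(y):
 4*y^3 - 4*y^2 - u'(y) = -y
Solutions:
 u(y) = C1 + y^4 - 4*y^3/3 + y^2/2


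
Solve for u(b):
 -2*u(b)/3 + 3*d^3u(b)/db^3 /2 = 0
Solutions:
 u(b) = C3*exp(2^(2/3)*3^(1/3)*b/3) + (C1*sin(2^(2/3)*3^(5/6)*b/6) + C2*cos(2^(2/3)*3^(5/6)*b/6))*exp(-2^(2/3)*3^(1/3)*b/6)


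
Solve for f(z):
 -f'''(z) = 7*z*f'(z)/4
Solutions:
 f(z) = C1 + Integral(C2*airyai(-14^(1/3)*z/2) + C3*airybi(-14^(1/3)*z/2), z)


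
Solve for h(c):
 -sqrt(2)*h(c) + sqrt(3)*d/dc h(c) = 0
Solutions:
 h(c) = C1*exp(sqrt(6)*c/3)


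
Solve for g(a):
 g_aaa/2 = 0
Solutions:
 g(a) = C1 + C2*a + C3*a^2


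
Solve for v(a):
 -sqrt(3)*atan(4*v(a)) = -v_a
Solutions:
 Integral(1/atan(4*_y), (_y, v(a))) = C1 + sqrt(3)*a


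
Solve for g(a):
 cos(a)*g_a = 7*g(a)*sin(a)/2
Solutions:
 g(a) = C1/cos(a)^(7/2)


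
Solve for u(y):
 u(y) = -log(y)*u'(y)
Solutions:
 u(y) = C1*exp(-li(y))


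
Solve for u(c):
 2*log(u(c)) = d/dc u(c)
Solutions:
 li(u(c)) = C1 + 2*c


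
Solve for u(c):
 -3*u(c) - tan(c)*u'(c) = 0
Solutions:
 u(c) = C1/sin(c)^3


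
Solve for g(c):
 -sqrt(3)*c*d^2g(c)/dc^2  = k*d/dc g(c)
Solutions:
 g(c) = C1 + c^(-sqrt(3)*re(k)/3 + 1)*(C2*sin(sqrt(3)*log(c)*Abs(im(k))/3) + C3*cos(sqrt(3)*log(c)*im(k)/3))


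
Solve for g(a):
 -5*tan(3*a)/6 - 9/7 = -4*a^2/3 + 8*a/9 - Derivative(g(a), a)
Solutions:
 g(a) = C1 - 4*a^3/9 + 4*a^2/9 + 9*a/7 - 5*log(cos(3*a))/18


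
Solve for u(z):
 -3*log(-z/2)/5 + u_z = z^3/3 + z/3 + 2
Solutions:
 u(z) = C1 + z^4/12 + z^2/6 + 3*z*log(-z)/5 + z*(7 - 3*log(2))/5


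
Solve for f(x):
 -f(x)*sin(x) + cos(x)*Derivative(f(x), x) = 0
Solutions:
 f(x) = C1/cos(x)


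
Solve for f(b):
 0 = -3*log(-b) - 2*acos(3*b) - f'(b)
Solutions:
 f(b) = C1 - 3*b*log(-b) - 2*b*acos(3*b) + 3*b + 2*sqrt(1 - 9*b^2)/3


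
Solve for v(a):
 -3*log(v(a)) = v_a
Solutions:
 li(v(a)) = C1 - 3*a


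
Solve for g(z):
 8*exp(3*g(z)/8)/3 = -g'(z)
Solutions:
 g(z) = 8*log((-1 - sqrt(3)*I)*(1/(C1 + 8*z))^(1/3))
 g(z) = 8*log((-1 + sqrt(3)*I)*(1/(C1 + 8*z))^(1/3))
 g(z) = 8*log(1/(C1 + 8*z))/3 + 8*log(2)


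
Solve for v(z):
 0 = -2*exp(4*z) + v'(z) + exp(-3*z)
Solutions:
 v(z) = C1 + exp(4*z)/2 + exp(-3*z)/3


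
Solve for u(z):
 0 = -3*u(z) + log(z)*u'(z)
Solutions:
 u(z) = C1*exp(3*li(z))


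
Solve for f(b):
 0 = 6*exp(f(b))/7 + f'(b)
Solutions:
 f(b) = log(1/(C1 + 6*b)) + log(7)


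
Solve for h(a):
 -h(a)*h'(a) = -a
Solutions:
 h(a) = -sqrt(C1 + a^2)
 h(a) = sqrt(C1 + a^2)


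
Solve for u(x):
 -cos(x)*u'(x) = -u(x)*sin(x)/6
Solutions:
 u(x) = C1/cos(x)^(1/6)


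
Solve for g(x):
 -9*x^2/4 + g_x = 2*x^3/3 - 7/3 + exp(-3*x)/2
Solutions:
 g(x) = C1 + x^4/6 + 3*x^3/4 - 7*x/3 - exp(-3*x)/6


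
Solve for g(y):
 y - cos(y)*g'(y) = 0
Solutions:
 g(y) = C1 + Integral(y/cos(y), y)


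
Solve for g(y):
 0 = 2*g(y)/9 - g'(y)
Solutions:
 g(y) = C1*exp(2*y/9)


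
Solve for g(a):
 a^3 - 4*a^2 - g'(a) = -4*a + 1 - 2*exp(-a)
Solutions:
 g(a) = C1 + a^4/4 - 4*a^3/3 + 2*a^2 - a - 2*exp(-a)


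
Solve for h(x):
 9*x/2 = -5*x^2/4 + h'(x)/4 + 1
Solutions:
 h(x) = C1 + 5*x^3/3 + 9*x^2 - 4*x


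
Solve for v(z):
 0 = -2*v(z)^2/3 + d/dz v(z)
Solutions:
 v(z) = -3/(C1 + 2*z)


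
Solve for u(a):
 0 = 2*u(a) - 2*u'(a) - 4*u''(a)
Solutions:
 u(a) = C1*exp(-a) + C2*exp(a/2)


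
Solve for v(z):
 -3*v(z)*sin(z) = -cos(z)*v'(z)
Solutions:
 v(z) = C1/cos(z)^3


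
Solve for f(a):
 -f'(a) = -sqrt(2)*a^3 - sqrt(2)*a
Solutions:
 f(a) = C1 + sqrt(2)*a^4/4 + sqrt(2)*a^2/2


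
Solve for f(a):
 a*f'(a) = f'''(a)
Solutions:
 f(a) = C1 + Integral(C2*airyai(a) + C3*airybi(a), a)


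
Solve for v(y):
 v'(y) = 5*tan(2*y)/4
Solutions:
 v(y) = C1 - 5*log(cos(2*y))/8


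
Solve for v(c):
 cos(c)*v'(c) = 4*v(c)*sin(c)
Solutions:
 v(c) = C1/cos(c)^4


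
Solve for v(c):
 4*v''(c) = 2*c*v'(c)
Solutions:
 v(c) = C1 + C2*erfi(c/2)


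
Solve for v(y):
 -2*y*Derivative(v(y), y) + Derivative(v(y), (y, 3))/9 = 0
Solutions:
 v(y) = C1 + Integral(C2*airyai(18^(1/3)*y) + C3*airybi(18^(1/3)*y), y)


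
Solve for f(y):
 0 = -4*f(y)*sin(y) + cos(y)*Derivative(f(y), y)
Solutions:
 f(y) = C1/cos(y)^4


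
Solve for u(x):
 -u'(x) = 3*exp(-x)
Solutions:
 u(x) = C1 + 3*exp(-x)


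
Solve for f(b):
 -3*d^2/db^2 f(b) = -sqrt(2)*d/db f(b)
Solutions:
 f(b) = C1 + C2*exp(sqrt(2)*b/3)


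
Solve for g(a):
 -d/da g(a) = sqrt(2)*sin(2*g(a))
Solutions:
 g(a) = pi - acos((-C1 - exp(4*sqrt(2)*a))/(C1 - exp(4*sqrt(2)*a)))/2
 g(a) = acos((-C1 - exp(4*sqrt(2)*a))/(C1 - exp(4*sqrt(2)*a)))/2


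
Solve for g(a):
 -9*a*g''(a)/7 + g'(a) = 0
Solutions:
 g(a) = C1 + C2*a^(16/9)


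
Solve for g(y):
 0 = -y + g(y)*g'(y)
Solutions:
 g(y) = -sqrt(C1 + y^2)
 g(y) = sqrt(C1 + y^2)


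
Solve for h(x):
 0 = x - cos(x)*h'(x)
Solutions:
 h(x) = C1 + Integral(x/cos(x), x)


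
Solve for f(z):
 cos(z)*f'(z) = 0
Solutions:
 f(z) = C1


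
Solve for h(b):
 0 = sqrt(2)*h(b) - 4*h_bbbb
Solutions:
 h(b) = C1*exp(-2^(5/8)*b/2) + C2*exp(2^(5/8)*b/2) + C3*sin(2^(5/8)*b/2) + C4*cos(2^(5/8)*b/2)


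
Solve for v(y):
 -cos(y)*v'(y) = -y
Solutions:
 v(y) = C1 + Integral(y/cos(y), y)


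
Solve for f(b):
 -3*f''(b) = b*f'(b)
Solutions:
 f(b) = C1 + C2*erf(sqrt(6)*b/6)


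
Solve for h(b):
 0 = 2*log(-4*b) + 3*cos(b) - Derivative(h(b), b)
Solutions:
 h(b) = C1 + 2*b*log(-b) - 2*b + 4*b*log(2) + 3*sin(b)


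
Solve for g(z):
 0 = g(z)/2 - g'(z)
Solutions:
 g(z) = C1*exp(z/2)


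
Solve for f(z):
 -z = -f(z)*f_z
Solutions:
 f(z) = -sqrt(C1 + z^2)
 f(z) = sqrt(C1 + z^2)


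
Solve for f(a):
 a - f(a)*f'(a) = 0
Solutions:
 f(a) = -sqrt(C1 + a^2)
 f(a) = sqrt(C1 + a^2)


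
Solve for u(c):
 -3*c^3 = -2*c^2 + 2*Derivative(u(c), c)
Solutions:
 u(c) = C1 - 3*c^4/8 + c^3/3


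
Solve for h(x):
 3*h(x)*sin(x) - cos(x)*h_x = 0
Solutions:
 h(x) = C1/cos(x)^3


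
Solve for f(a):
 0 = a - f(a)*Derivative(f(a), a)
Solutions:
 f(a) = -sqrt(C1 + a^2)
 f(a) = sqrt(C1 + a^2)


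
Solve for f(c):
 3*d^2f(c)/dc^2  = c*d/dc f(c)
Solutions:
 f(c) = C1 + C2*erfi(sqrt(6)*c/6)


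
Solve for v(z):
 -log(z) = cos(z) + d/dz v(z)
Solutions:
 v(z) = C1 - z*log(z) + z - sin(z)


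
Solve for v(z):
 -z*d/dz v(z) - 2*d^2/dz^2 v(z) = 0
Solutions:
 v(z) = C1 + C2*erf(z/2)


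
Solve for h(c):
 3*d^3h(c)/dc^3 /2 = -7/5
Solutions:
 h(c) = C1 + C2*c + C3*c^2 - 7*c^3/45


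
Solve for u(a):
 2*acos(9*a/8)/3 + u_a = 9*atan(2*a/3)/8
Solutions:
 u(a) = C1 - 2*a*acos(9*a/8)/3 + 9*a*atan(2*a/3)/8 + 2*sqrt(64 - 81*a^2)/27 - 27*log(4*a^2 + 9)/32


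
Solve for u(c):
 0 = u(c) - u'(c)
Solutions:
 u(c) = C1*exp(c)


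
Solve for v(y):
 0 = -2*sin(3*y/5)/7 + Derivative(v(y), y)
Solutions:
 v(y) = C1 - 10*cos(3*y/5)/21


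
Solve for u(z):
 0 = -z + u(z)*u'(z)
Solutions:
 u(z) = -sqrt(C1 + z^2)
 u(z) = sqrt(C1 + z^2)


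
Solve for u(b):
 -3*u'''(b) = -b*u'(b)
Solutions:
 u(b) = C1 + Integral(C2*airyai(3^(2/3)*b/3) + C3*airybi(3^(2/3)*b/3), b)


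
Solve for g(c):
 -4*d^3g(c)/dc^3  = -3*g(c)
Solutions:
 g(c) = C3*exp(6^(1/3)*c/2) + (C1*sin(2^(1/3)*3^(5/6)*c/4) + C2*cos(2^(1/3)*3^(5/6)*c/4))*exp(-6^(1/3)*c/4)


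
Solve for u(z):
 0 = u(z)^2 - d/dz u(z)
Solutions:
 u(z) = -1/(C1 + z)


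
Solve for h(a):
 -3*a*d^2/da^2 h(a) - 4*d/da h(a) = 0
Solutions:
 h(a) = C1 + C2/a^(1/3)


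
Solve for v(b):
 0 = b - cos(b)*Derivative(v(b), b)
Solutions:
 v(b) = C1 + Integral(b/cos(b), b)


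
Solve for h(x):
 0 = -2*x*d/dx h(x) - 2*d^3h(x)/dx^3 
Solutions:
 h(x) = C1 + Integral(C2*airyai(-x) + C3*airybi(-x), x)


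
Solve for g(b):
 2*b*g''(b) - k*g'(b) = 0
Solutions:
 g(b) = C1 + b^(re(k)/2 + 1)*(C2*sin(log(b)*Abs(im(k))/2) + C3*cos(log(b)*im(k)/2))


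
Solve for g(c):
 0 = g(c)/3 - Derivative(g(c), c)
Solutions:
 g(c) = C1*exp(c/3)


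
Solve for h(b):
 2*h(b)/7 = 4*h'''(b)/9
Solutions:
 h(b) = C3*exp(42^(2/3)*b/14) + (C1*sin(3*14^(2/3)*3^(1/6)*b/28) + C2*cos(3*14^(2/3)*3^(1/6)*b/28))*exp(-42^(2/3)*b/28)


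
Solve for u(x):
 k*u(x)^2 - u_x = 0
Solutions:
 u(x) = -1/(C1 + k*x)


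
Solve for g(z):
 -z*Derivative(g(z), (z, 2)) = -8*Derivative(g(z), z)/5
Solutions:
 g(z) = C1 + C2*z^(13/5)


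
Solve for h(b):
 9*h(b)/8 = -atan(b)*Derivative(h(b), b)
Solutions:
 h(b) = C1*exp(-9*Integral(1/atan(b), b)/8)


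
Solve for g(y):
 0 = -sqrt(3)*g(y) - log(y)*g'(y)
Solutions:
 g(y) = C1*exp(-sqrt(3)*li(y))


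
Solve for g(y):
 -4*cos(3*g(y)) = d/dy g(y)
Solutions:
 g(y) = -asin((C1 + exp(24*y))/(C1 - exp(24*y)))/3 + pi/3
 g(y) = asin((C1 + exp(24*y))/(C1 - exp(24*y)))/3


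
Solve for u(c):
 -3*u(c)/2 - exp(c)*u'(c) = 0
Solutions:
 u(c) = C1*exp(3*exp(-c)/2)


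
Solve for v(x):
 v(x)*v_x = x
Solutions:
 v(x) = -sqrt(C1 + x^2)
 v(x) = sqrt(C1 + x^2)


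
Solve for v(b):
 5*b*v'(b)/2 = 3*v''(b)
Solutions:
 v(b) = C1 + C2*erfi(sqrt(15)*b/6)


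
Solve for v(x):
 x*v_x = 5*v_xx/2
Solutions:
 v(x) = C1 + C2*erfi(sqrt(5)*x/5)


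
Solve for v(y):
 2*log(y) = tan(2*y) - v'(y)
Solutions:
 v(y) = C1 - 2*y*log(y) + 2*y - log(cos(2*y))/2


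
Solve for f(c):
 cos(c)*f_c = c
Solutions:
 f(c) = C1 + Integral(c/cos(c), c)


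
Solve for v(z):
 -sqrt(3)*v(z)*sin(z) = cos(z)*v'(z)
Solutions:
 v(z) = C1*cos(z)^(sqrt(3))


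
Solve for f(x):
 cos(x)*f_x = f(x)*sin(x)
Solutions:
 f(x) = C1/cos(x)


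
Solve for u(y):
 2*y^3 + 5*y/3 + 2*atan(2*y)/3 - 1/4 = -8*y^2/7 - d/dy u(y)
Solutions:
 u(y) = C1 - y^4/2 - 8*y^3/21 - 5*y^2/6 - 2*y*atan(2*y)/3 + y/4 + log(4*y^2 + 1)/6


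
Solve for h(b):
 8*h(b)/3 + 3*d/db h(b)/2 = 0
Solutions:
 h(b) = C1*exp(-16*b/9)


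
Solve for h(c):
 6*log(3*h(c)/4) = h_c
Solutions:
 Integral(1/(-log(_y) - log(3) + 2*log(2)), (_y, h(c)))/6 = C1 - c


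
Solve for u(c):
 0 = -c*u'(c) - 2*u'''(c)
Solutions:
 u(c) = C1 + Integral(C2*airyai(-2^(2/3)*c/2) + C3*airybi(-2^(2/3)*c/2), c)


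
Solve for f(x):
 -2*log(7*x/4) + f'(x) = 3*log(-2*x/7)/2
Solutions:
 f(x) = C1 + 7*x*log(x)/2 + x*(-7/2 - 3*log(2) + log(14)/2 + 3*I*pi/2)


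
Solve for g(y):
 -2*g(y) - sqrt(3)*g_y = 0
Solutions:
 g(y) = C1*exp(-2*sqrt(3)*y/3)


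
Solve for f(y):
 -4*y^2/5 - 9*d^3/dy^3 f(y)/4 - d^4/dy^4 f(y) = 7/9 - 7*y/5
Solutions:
 f(y) = C1 + C2*y + C3*y^2 + C4*exp(-9*y/4) - 4*y^5/675 + 19*y^4/486 - 278*y^3/2187


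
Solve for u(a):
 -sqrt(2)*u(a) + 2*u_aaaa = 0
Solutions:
 u(a) = C1*exp(-2^(7/8)*a/2) + C2*exp(2^(7/8)*a/2) + C3*sin(2^(7/8)*a/2) + C4*cos(2^(7/8)*a/2)


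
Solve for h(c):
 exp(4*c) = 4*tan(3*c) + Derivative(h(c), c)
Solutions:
 h(c) = C1 + exp(4*c)/4 + 4*log(cos(3*c))/3


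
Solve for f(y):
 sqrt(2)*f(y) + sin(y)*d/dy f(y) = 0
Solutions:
 f(y) = C1*(cos(y) + 1)^(sqrt(2)/2)/(cos(y) - 1)^(sqrt(2)/2)


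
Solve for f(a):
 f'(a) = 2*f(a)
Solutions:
 f(a) = C1*exp(2*a)


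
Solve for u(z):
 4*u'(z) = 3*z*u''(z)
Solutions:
 u(z) = C1 + C2*z^(7/3)


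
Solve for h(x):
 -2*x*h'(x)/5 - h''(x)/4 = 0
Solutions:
 h(x) = C1 + C2*erf(2*sqrt(5)*x/5)


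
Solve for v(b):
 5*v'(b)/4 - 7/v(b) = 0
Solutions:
 v(b) = -sqrt(C1 + 280*b)/5
 v(b) = sqrt(C1 + 280*b)/5


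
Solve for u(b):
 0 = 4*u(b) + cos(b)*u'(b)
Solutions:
 u(b) = C1*(sin(b)^2 - 2*sin(b) + 1)/(sin(b)^2 + 2*sin(b) + 1)


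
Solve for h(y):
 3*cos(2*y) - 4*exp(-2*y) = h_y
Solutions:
 h(y) = C1 + 3*sin(2*y)/2 + 2*exp(-2*y)


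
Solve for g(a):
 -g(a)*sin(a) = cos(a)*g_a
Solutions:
 g(a) = C1*cos(a)


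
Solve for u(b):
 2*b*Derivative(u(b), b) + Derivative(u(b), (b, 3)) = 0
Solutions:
 u(b) = C1 + Integral(C2*airyai(-2^(1/3)*b) + C3*airybi(-2^(1/3)*b), b)


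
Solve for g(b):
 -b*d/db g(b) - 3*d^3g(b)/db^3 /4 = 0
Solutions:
 g(b) = C1 + Integral(C2*airyai(-6^(2/3)*b/3) + C3*airybi(-6^(2/3)*b/3), b)


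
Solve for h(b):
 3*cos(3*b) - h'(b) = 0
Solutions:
 h(b) = C1 + sin(3*b)


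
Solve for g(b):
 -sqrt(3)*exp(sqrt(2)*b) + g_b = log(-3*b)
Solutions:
 g(b) = C1 + b*log(-b) + b*(-1 + log(3)) + sqrt(6)*exp(sqrt(2)*b)/2


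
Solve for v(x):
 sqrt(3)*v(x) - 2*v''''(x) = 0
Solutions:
 v(x) = C1*exp(-2^(3/4)*3^(1/8)*x/2) + C2*exp(2^(3/4)*3^(1/8)*x/2) + C3*sin(2^(3/4)*3^(1/8)*x/2) + C4*cos(2^(3/4)*3^(1/8)*x/2)


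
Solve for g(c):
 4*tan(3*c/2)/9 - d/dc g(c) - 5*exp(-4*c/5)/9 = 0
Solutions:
 g(c) = C1 + 4*log(tan(3*c/2)^2 + 1)/27 + 25*exp(-4*c/5)/36


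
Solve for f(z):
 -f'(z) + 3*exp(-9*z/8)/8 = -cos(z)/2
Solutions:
 f(z) = C1 + sin(z)/2 - exp(-9*z/8)/3


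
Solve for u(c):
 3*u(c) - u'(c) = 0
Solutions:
 u(c) = C1*exp(3*c)


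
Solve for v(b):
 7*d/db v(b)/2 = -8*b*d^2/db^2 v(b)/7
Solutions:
 v(b) = C1 + C2/b^(33/16)


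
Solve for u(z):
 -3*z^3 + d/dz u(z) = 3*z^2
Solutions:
 u(z) = C1 + 3*z^4/4 + z^3


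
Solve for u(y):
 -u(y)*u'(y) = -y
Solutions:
 u(y) = -sqrt(C1 + y^2)
 u(y) = sqrt(C1 + y^2)


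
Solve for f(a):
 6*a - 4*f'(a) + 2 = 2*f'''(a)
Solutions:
 f(a) = C1 + C2*sin(sqrt(2)*a) + C3*cos(sqrt(2)*a) + 3*a^2/4 + a/2


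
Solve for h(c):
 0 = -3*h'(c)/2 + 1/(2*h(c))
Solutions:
 h(c) = -sqrt(C1 + 6*c)/3
 h(c) = sqrt(C1 + 6*c)/3


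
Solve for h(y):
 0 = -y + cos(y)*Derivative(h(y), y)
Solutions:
 h(y) = C1 + Integral(y/cos(y), y)


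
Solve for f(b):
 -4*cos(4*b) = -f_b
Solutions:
 f(b) = C1 + sin(4*b)


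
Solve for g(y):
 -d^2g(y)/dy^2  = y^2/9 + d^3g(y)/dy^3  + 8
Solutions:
 g(y) = C1 + C2*y + C3*exp(-y) - y^4/108 + y^3/27 - 37*y^2/9


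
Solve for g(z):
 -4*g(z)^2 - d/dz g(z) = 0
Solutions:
 g(z) = 1/(C1 + 4*z)


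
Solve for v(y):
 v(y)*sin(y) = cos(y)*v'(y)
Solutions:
 v(y) = C1/cos(y)


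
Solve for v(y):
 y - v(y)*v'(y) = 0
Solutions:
 v(y) = -sqrt(C1 + y^2)
 v(y) = sqrt(C1 + y^2)


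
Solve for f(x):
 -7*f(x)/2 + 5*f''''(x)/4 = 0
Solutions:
 f(x) = C1*exp(-14^(1/4)*5^(3/4)*x/5) + C2*exp(14^(1/4)*5^(3/4)*x/5) + C3*sin(14^(1/4)*5^(3/4)*x/5) + C4*cos(14^(1/4)*5^(3/4)*x/5)


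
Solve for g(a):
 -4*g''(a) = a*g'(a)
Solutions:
 g(a) = C1 + C2*erf(sqrt(2)*a/4)


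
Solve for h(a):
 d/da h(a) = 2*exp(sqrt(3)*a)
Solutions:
 h(a) = C1 + 2*sqrt(3)*exp(sqrt(3)*a)/3


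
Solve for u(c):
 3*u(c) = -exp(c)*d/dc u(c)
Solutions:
 u(c) = C1*exp(3*exp(-c))


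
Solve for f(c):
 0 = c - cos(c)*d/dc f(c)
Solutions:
 f(c) = C1 + Integral(c/cos(c), c)


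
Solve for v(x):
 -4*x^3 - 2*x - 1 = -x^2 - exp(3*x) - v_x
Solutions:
 v(x) = C1 + x^4 - x^3/3 + x^2 + x - exp(3*x)/3


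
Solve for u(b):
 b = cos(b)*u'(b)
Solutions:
 u(b) = C1 + Integral(b/cos(b), b)


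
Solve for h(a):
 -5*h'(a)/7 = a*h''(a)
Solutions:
 h(a) = C1 + C2*a^(2/7)


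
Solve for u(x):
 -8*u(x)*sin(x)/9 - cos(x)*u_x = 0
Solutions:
 u(x) = C1*cos(x)^(8/9)


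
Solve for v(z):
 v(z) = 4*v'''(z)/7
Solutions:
 v(z) = C3*exp(14^(1/3)*z/2) + (C1*sin(14^(1/3)*sqrt(3)*z/4) + C2*cos(14^(1/3)*sqrt(3)*z/4))*exp(-14^(1/3)*z/4)


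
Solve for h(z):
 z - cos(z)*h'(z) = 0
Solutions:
 h(z) = C1 + Integral(z/cos(z), z)


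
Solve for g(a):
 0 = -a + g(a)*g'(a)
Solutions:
 g(a) = -sqrt(C1 + a^2)
 g(a) = sqrt(C1 + a^2)


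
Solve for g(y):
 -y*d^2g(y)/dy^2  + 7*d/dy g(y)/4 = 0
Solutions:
 g(y) = C1 + C2*y^(11/4)


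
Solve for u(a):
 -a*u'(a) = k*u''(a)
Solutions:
 u(a) = C1 + C2*sqrt(k)*erf(sqrt(2)*a*sqrt(1/k)/2)


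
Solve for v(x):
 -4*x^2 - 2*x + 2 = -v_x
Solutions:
 v(x) = C1 + 4*x^3/3 + x^2 - 2*x


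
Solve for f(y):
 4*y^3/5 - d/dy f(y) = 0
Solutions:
 f(y) = C1 + y^4/5


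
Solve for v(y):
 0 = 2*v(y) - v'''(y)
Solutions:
 v(y) = C3*exp(2^(1/3)*y) + (C1*sin(2^(1/3)*sqrt(3)*y/2) + C2*cos(2^(1/3)*sqrt(3)*y/2))*exp(-2^(1/3)*y/2)


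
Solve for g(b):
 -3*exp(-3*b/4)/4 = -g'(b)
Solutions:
 g(b) = C1 - 1/exp(b)^(3/4)


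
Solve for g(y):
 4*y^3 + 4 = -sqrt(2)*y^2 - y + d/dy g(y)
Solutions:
 g(y) = C1 + y^4 + sqrt(2)*y^3/3 + y^2/2 + 4*y


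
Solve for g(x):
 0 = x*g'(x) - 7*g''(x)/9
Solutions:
 g(x) = C1 + C2*erfi(3*sqrt(14)*x/14)
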